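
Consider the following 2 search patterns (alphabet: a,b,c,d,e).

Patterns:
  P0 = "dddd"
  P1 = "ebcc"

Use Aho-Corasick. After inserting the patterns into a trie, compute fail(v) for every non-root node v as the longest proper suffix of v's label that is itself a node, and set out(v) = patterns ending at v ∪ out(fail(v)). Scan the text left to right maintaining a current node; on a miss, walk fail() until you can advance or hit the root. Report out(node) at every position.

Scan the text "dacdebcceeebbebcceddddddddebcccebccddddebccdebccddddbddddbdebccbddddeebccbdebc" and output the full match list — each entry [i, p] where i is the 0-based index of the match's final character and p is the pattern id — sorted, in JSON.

Construct AC machine:
Trie nodes:
  n0 'ε': d→1 e→5
  n1 'd': d→2
  n2 'dd': d→3
  n3 'ddd': d→4
  n4 'dddd': ·  [P0 ends]
  n5 'e': b→6
  n6 'eb': c→7
  n7 'ebc': c→8
  n8 'ebcc': ·  [P1 ends]

Failure links (BFS by depth):
  n1('d'): parent n0 fail=0; on 'd' 0 → fail=0;  out ∅∪∅=∅
  n5('e'): parent n0 fail=0; on 'e' 0 → fail=0;  out ∅∪∅=∅
  n2('dd'): parent n1 fail=0; on 'd' 0 → fail=1;  out ∅∪∅=∅
  n6('eb'): parent n5 fail=0; on 'b' 0 → fail=0;  out ∅∪∅=∅
  n3('ddd'): parent n2 fail=1; on 'd' 1 → fail=2;  out ∅∪∅=∅
  n7('ebc'): parent n6 fail=0; on 'c' 0 → fail=0;  out ∅∪∅=∅
  n4('dddd'): parent n3 fail=2; on 'd' 2 → fail=3;  out {0}∪∅={0}
  n8('ebcc'): parent n7 fail=0; on 'c' 0 → fail=0;  out {1}∪∅={1}

Text stream:
pos 0 'd': at 1
pos 1 'a': at 0 ·f
pos 2 'c': at 0
pos 3 'd': at 1
pos 4 'e': at 5 ·f
pos 5 'b': at 6
pos 6 'c': at 7
pos 7 'c': at 8  ** P1@[4:7]
pos 8 'e': at 5 ·f
pos 9 'e': at 5 ·f
pos 10 'e': at 5 ·f
pos 11 'b': at 6
pos 12 'b': at 0 ·f
pos 13 'e': at 5
pos 14 'b': at 6
pos 15 'c': at 7
pos 16 'c': at 8  ** P1@[13:16]
pos 17 'e': at 5 ·f
pos 18 'd': at 1 ·f
pos 19 'd': at 2
pos 20 'd': at 3
pos 21 'd': at 4  ** P0@[18:21]
pos 22 'd': at 4 ·f  ** P0@[19:22]
pos 23 'd': at 4 ·f  ** P0@[20:23]
pos 24 'd': at 4 ·f  ** P0@[21:24]
pos 25 'd': at 4 ·f  ** P0@[22:25]
pos 26 'e': at 5 ·f
pos 27 'b': at 6
pos 28 'c': at 7
pos 29 'c': at 8  ** P1@[26:29]
pos 30 'c': at 0 ·f
pos 31 'e': at 5
pos 32 'b': at 6
pos 33 'c': at 7
pos 34 'c': at 8  ** P1@[31:34]
pos 35 'd': at 1 ·f
pos 36 'd': at 2
pos 37 'd': at 3
pos 38 'd': at 4  ** P0@[35:38]
pos 39 'e': at 5 ·f
pos 40 'b': at 6
pos 41 'c': at 7
pos 42 'c': at 8  ** P1@[39:42]
pos 43 'd': at 1 ·f
pos 44 'e': at 5 ·f
pos 45 'b': at 6
pos 46 'c': at 7
pos 47 'c': at 8  ** P1@[44:47]
pos 48 'd': at 1 ·f
pos 49 'd': at 2
pos 50 'd': at 3
pos 51 'd': at 4  ** P0@[48:51]
pos 52 'b': at 0 ·f
pos 53 'd': at 1
pos 54 'd': at 2
pos 55 'd': at 3
pos 56 'd': at 4  ** P0@[53:56]
pos 57 'b': at 0 ·f
pos 58 'd': at 1
pos 59 'e': at 5 ·f
pos 60 'b': at 6
pos 61 'c': at 7
pos 62 'c': at 8  ** P1@[59:62]
pos 63 'b': at 0 ·f
pos 64 'd': at 1
pos 65 'd': at 2
pos 66 'd': at 3
pos 67 'd': at 4  ** P0@[64:67]
pos 68 'e': at 5 ·f
pos 69 'e': at 5 ·f
pos 70 'b': at 6
pos 71 'c': at 7
pos 72 'c': at 8  ** P1@[69:72]
pos 73 'b': at 0 ·f
pos 74 'd': at 1
pos 75 'e': at 5 ·f
pos 76 'b': at 6
pos 77 'c': at 7

Result: [[7,1],[16,1],[21,0],[22,0],[23,0],[24,0],[25,0],[29,1],[34,1],[38,0],[42,1],[47,1],[51,0],[56,0],[62,1],[67,0],[72,1]]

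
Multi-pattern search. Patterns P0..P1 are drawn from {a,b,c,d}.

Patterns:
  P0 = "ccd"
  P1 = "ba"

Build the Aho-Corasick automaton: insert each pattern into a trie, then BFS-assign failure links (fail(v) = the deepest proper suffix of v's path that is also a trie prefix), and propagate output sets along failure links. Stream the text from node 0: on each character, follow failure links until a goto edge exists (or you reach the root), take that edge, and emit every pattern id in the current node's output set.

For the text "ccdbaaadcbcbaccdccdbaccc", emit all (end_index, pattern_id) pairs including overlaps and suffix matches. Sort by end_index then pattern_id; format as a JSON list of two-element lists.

Build automaton:
Trie nodes:
  0='ε' goto b→4 c→1
  1='c' goto c→2
  2='cc' goto d→3
  3='ccd' goto ·  ←P0
  4='b' goto a→5
  5='ba' goto ·  ←P1

BFS fail/out derivation:
  n1('c'): parent n0 fail=0; on 'c' 0 → fail=0;  out ∅∪∅=∅
  n4('b'): parent n0 fail=0; on 'b' 0 → fail=0;  out ∅∪∅=∅
  n2('cc'): parent n1 fail=0; on 'c' 0 → fail=1;  out ∅∪∅=∅
  n5('ba'): parent n4 fail=0; on 'a' 0 → fail=0;  out {1}∪∅={1}
  n3('ccd'): parent n2 fail=1; on 'd' 1→0 → fail=0;  out {0}∪∅={0}

Run:
[0] read 'c'  n0⇒n1
[1] read 'c'  n1⇒n2
[2] read 'd'  n2⇒n3  → match P0@[0:2]
[3] read 'b'  n3⇒n4 (via fail)
[4] read 'a'  n4⇒n5  → match P1@[3:4]
[5] read 'a'  n5⇒n0 (via fail)
[6] read 'a'  n0⇒n0
[7] read 'd'  n0⇒n0
[8] read 'c'  n0⇒n1
[9] read 'b'  n1⇒n4 (via fail)
[10] read 'c'  n4⇒n1 (via fail)
[11] read 'b'  n1⇒n4 (via fail)
[12] read 'a'  n4⇒n5  → match P1@[11:12]
[13] read 'c'  n5⇒n1 (via fail)
[14] read 'c'  n1⇒n2
[15] read 'd'  n2⇒n3  → match P0@[13:15]
[16] read 'c'  n3⇒n1 (via fail)
[17] read 'c'  n1⇒n2
[18] read 'd'  n2⇒n3  → match P0@[16:18]
[19] read 'b'  n3⇒n4 (via fail)
[20] read 'a'  n4⇒n5  → match P1@[19:20]
[21] read 'c'  n5⇒n1 (via fail)
[22] read 'c'  n1⇒n2
[23] read 'c'  n2⇒n2 (via fail)

Result: [[2,0],[4,1],[12,1],[15,0],[18,0],[20,1]]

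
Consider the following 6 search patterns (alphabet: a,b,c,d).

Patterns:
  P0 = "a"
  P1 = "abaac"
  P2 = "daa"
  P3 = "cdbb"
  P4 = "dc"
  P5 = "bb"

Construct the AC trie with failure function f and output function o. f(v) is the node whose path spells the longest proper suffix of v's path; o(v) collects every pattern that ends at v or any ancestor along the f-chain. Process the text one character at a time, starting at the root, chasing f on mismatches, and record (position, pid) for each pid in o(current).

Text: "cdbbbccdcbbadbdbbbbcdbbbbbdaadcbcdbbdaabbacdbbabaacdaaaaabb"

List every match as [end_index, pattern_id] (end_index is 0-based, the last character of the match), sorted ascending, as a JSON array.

Build:
Trie nodes:
  0='ε' goto a→1 b→14 c→9 d→6
  1='a' goto b→2  ←P0
  2='ab' goto a→3
  3='aba' goto a→4
  4='abaa' goto c→5
  5='abaac' goto ·  ←P1
  6='d' goto a→7 c→13
  7='da' goto a→8
  8='daa' goto ·  ←P2
  9='c' goto d→10
  10='cd' goto b→11
  11='cdb' goto b→12
  12='cdbb' goto ·  ←P3
  13='dc' goto ·  ←P4
  14='b' goto b→15
  15='bb' goto ·  ←P5

Failure links (BFS by depth):
  n1('a'): parent n0 fail=0; on 'a' 0 → fail=0;  out {0}∪∅={0}
  n6('d'): parent n0 fail=0; on 'd' 0 → fail=0;  out ∅∪∅=∅
  n9('c'): parent n0 fail=0; on 'c' 0 → fail=0;  out ∅∪∅=∅
  n14('b'): parent n0 fail=0; on 'b' 0 → fail=0;  out ∅∪∅=∅
  n2('ab'): parent n1 fail=0; on 'b' 0 → fail=14;  out ∅∪∅=∅
  n7('da'): parent n6 fail=0; on 'a' 0 → fail=1;  out ∅∪{0}={0}
  n10('cd'): parent n9 fail=0; on 'd' 0 → fail=6;  out ∅∪∅=∅
  n13('dc'): parent n6 fail=0; on 'c' 0 → fail=9;  out {4}∪∅={4}
  n15('bb'): parent n14 fail=0; on 'b' 0 → fail=14;  out {5}∪∅={5}
  n3('aba'): parent n2 fail=14; on 'a' 14→0 → fail=1;  out ∅∪{0}={0}
  n8('daa'): parent n7 fail=1; on 'a' 1→0 → fail=1;  out {2}∪{0}={0,2}
  n11('cdb'): parent n10 fail=6; on 'b' 6→0 → fail=14;  out ∅∪∅=∅
  n4('abaa'): parent n3 fail=1; on 'a' 1→0 → fail=1;  out ∅∪{0}={0}
  n12('cdbb'): parent n11 fail=14; on 'b' 14 → fail=15;  out {3}∪{5}={3,5}
  n5('abaac'): parent n4 fail=1; on 'c' 1→0 → fail=9;  out {1}∪∅={1}

Scan:
pos 0 'c': at 9
pos 1 'd': at 10
pos 2 'b': at 11
pos 3 'b': at 12  emit P3@[0:3],P5@[2:3]
pos 4 'b': at 15 (fail-walked)  emit P5@[3:4]
pos 5 'c': at 9 (fail-walked)
pos 6 'c': at 9 (fail-walked)
pos 7 'd': at 10
pos 8 'c': at 13 (fail-walked)  emit P4@[7:8]
pos 9 'b': at 14 (fail-walked)
pos 10 'b': at 15  emit P5@[9:10]
pos 11 'a': at 1 (fail-walked)  emit P0@[11:11]
pos 12 'd': at 6 (fail-walked)
pos 13 'b': at 14 (fail-walked)
pos 14 'd': at 6 (fail-walked)
pos 15 'b': at 14 (fail-walked)
pos 16 'b': at 15  emit P5@[15:16]
pos 17 'b': at 15 (fail-walked)  emit P5@[16:17]
pos 18 'b': at 15 (fail-walked)  emit P5@[17:18]
pos 19 'c': at 9 (fail-walked)
pos 20 'd': at 10
pos 21 'b': at 11
pos 22 'b': at 12  emit P3@[19:22],P5@[21:22]
pos 23 'b': at 15 (fail-walked)  emit P5@[22:23]
pos 24 'b': at 15 (fail-walked)  emit P5@[23:24]
pos 25 'b': at 15 (fail-walked)  emit P5@[24:25]
pos 26 'd': at 6 (fail-walked)
pos 27 'a': at 7  emit P0@[27:27]
pos 28 'a': at 8  emit P0@[28:28],P2@[26:28]
pos 29 'd': at 6 (fail-walked)
pos 30 'c': at 13  emit P4@[29:30]
pos 31 'b': at 14 (fail-walked)
pos 32 'c': at 9 (fail-walked)
pos 33 'd': at 10
pos 34 'b': at 11
pos 35 'b': at 12  emit P3@[32:35],P5@[34:35]
pos 36 'd': at 6 (fail-walked)
pos 37 'a': at 7  emit P0@[37:37]
pos 38 'a': at 8  emit P0@[38:38],P2@[36:38]
pos 39 'b': at 2 (fail-walked)
pos 40 'b': at 15 (fail-walked)  emit P5@[39:40]
pos 41 'a': at 1 (fail-walked)  emit P0@[41:41]
pos 42 'c': at 9 (fail-walked)
pos 43 'd': at 10
pos 44 'b': at 11
pos 45 'b': at 12  emit P3@[42:45],P5@[44:45]
pos 46 'a': at 1 (fail-walked)  emit P0@[46:46]
pos 47 'b': at 2
pos 48 'a': at 3  emit P0@[48:48]
pos 49 'a': at 4  emit P0@[49:49]
pos 50 'c': at 5  emit P1@[46:50]
pos 51 'd': at 10 (fail-walked)
pos 52 'a': at 7 (fail-walked)  emit P0@[52:52]
pos 53 'a': at 8  emit P0@[53:53],P2@[51:53]
pos 54 'a': at 1 (fail-walked)  emit P0@[54:54]
pos 55 'a': at 1 (fail-walked)  emit P0@[55:55]
pos 56 'a': at 1 (fail-walked)  emit P0@[56:56]
pos 57 'b': at 2
pos 58 'b': at 15 (fail-walked)  emit P5@[57:58]

Matches: [[3,3],[3,5],[4,5],[8,4],[10,5],[11,0],[16,5],[17,5],[18,5],[22,3],[22,5],[23,5],[24,5],[25,5],[27,0],[28,0],[28,2],[30,4],[35,3],[35,5],[37,0],[38,0],[38,2],[40,5],[41,0],[45,3],[45,5],[46,0],[48,0],[49,0],[50,1],[52,0],[53,0],[53,2],[54,0],[55,0],[56,0],[58,5]]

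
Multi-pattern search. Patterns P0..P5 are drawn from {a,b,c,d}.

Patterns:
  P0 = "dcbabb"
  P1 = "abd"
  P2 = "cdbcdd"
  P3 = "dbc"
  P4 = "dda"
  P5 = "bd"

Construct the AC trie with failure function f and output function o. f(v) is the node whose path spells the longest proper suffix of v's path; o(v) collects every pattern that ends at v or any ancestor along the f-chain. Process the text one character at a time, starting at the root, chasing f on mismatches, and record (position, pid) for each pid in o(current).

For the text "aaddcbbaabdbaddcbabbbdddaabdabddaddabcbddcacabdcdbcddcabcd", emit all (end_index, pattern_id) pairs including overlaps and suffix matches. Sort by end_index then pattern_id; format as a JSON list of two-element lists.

Build:
Trie nodes:
  0='ε' goto a→7 b→20 c→10 d→1
  1='d' goto b→16 c→2 d→18
  2='dc' goto b→3
  3='dcb' goto a→4
  4='dcba' goto b→5
  5='dcbab' goto b→6
  6='dcbabb' goto ·  ←P0
  7='a' goto b→8
  8='ab' goto d→9
  9='abd' goto ·  ←P1
  10='c' goto d→11
  11='cd' goto b→12
  12='cdb' goto c→13
  13='cdbc' goto d→14
  14='cdbcd' goto d→15
  15='cdbcdd' goto ·  ←P2
  16='db' goto c→17
  17='dbc' goto ·  ←P3
  18='dd' goto a→19
  19='dda' goto ·  ←P4
  20='b' goto d→21
  21='bd' goto ·  ←P5

BFS fail/out derivation:
  fail(1) 'd': from fail(0)=0 chase 'd': 0 ⇒ 0;  out=∅∪out(0)=∅
  fail(7) 'a': from fail(0)=0 chase 'a': 0 ⇒ 0;  out=∅∪out(0)=∅
  fail(10) 'c': from fail(0)=0 chase 'c': 0 ⇒ 0;  out=∅∪out(0)=∅
  fail(20) 'b': from fail(0)=0 chase 'b': 0 ⇒ 0;  out=∅∪out(0)=∅
  fail(2) 'dc': from fail(1)=0 chase 'c': 0 ⇒ 10;  out=∅∪out(10)=∅
  fail(8) 'ab': from fail(7)=0 chase 'b': 0 ⇒ 20;  out=∅∪out(20)=∅
  fail(11) 'cd': from fail(10)=0 chase 'd': 0 ⇒ 1;  out=∅∪out(1)=∅
  fail(16) 'db': from fail(1)=0 chase 'b': 0 ⇒ 20;  out=∅∪out(20)=∅
  fail(18) 'dd': from fail(1)=0 chase 'd': 0 ⇒ 1;  out=∅∪out(1)=∅
  fail(21) 'bd': from fail(20)=0 chase 'd': 0 ⇒ 1;  out={5}∪out(1)={5}
  fail(3) 'dcb': from fail(2)=10 chase 'b': 10→0 ⇒ 20;  out=∅∪out(20)=∅
  fail(9) 'abd': from fail(8)=20 chase 'd': 20 ⇒ 21;  out={1}∪out(21)={1,5}
  fail(12) 'cdb': from fail(11)=1 chase 'b': 1 ⇒ 16;  out=∅∪out(16)=∅
  fail(17) 'dbc': from fail(16)=20 chase 'c': 20→0 ⇒ 10;  out={3}∪out(10)={3}
  fail(19) 'dda': from fail(18)=1 chase 'a': 1→0 ⇒ 7;  out={4}∪out(7)={4}
  fail(4) 'dcba': from fail(3)=20 chase 'a': 20→0 ⇒ 7;  out=∅∪out(7)=∅
  fail(13) 'cdbc': from fail(12)=16 chase 'c': 16 ⇒ 17;  out=∅∪out(17)={3}
  fail(5) 'dcbab': from fail(4)=7 chase 'b': 7 ⇒ 8;  out=∅∪out(8)=∅
  fail(14) 'cdbcd': from fail(13)=17 chase 'd': 17→10 ⇒ 11;  out=∅∪out(11)=∅
  fail(6) 'dcbabb': from fail(5)=8 chase 'b': 8→20→0 ⇒ 20;  out={0}∪out(20)={0}
  fail(15) 'cdbcdd': from fail(14)=11 chase 'd': 11→1 ⇒ 18;  out={2}∪out(18)={2}

Run:
pos 0 'a': at 7
pos 1 'a': at 7 (fail-walked)
pos 2 'd': at 1 (fail-walked)
pos 3 'd': at 18
pos 4 'c': at 2 (fail-walked)
pos 5 'b': at 3
pos 6 'b': at 20 (fail-walked)
pos 7 'a': at 7 (fail-walked)
pos 8 'a': at 7 (fail-walked)
pos 9 'b': at 8
pos 10 'd': at 9  ** P1@[8:10],P5@[9:10]
pos 11 'b': at 16 (fail-walked)
pos 12 'a': at 7 (fail-walked)
pos 13 'd': at 1 (fail-walked)
pos 14 'd': at 18
pos 15 'c': at 2 (fail-walked)
pos 16 'b': at 3
pos 17 'a': at 4
pos 18 'b': at 5
pos 19 'b': at 6  ** P0@[14:19]
pos 20 'b': at 20 (fail-walked)
pos 21 'd': at 21  ** P5@[20:21]
pos 22 'd': at 18 (fail-walked)
pos 23 'd': at 18 (fail-walked)
pos 24 'a': at 19  ** P4@[22:24]
pos 25 'a': at 7 (fail-walked)
pos 26 'b': at 8
pos 27 'd': at 9  ** P1@[25:27],P5@[26:27]
pos 28 'a': at 7 (fail-walked)
pos 29 'b': at 8
pos 30 'd': at 9  ** P1@[28:30],P5@[29:30]
pos 31 'd': at 18 (fail-walked)
pos 32 'a': at 19  ** P4@[30:32]
pos 33 'd': at 1 (fail-walked)
pos 34 'd': at 18
pos 35 'a': at 19  ** P4@[33:35]
pos 36 'b': at 8 (fail-walked)
pos 37 'c': at 10 (fail-walked)
pos 38 'b': at 20 (fail-walked)
pos 39 'd': at 21  ** P5@[38:39]
pos 40 'd': at 18 (fail-walked)
pos 41 'c': at 2 (fail-walked)
pos 42 'a': at 7 (fail-walked)
pos 43 'c': at 10 (fail-walked)
pos 44 'a': at 7 (fail-walked)
pos 45 'b': at 8
pos 46 'd': at 9  ** P1@[44:46],P5@[45:46]
pos 47 'c': at 2 (fail-walked)
pos 48 'd': at 11 (fail-walked)
pos 49 'b': at 12
pos 50 'c': at 13  ** P3@[48:50]
pos 51 'd': at 14
pos 52 'd': at 15  ** P2@[47:52]
pos 53 'c': at 2 (fail-walked)
pos 54 'a': at 7 (fail-walked)
pos 55 'b': at 8
pos 56 'c': at 10 (fail-walked)
pos 57 'd': at 11

Matches: [[10,1],[10,5],[19,0],[21,5],[24,4],[27,1],[27,5],[30,1],[30,5],[32,4],[35,4],[39,5],[46,1],[46,5],[50,3],[52,2]]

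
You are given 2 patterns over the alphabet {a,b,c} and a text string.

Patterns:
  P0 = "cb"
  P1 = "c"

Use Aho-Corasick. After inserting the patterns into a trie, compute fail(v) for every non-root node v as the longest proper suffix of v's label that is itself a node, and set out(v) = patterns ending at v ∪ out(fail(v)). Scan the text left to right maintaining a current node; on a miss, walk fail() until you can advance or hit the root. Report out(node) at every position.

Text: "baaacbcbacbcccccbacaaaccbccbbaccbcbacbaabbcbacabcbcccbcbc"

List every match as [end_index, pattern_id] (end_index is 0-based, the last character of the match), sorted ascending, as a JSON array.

Construct AC machine:
Trie nodes:
  n0 'ε': c→1
  n1 'c': b→2  [P1 ends]
  n2 'cb': ·  [P0 ends]

BFS fail/out derivation:
  fail(1) 'c': from fail(0)=0 chase 'c': 0 ⇒ 0;  out={1}∪out(0)={1}
  fail(2) 'cb': from fail(1)=0 chase 'b': 0 ⇒ 0;  out={0}∪out(0)={0}

Run:
i=0 'b': node 0→0
i=1 'a': node 0→0
i=2 'a': node 0→0
i=3 'a': node 0→0
i=4 'c': node 0→1  → match P1@[4:4]
i=5 'b': node 1→2  → match P0@[4:5]
i=6 'c': node 2→1 (via fail)  → match P1@[6:6]
i=7 'b': node 1→2  → match P0@[6:7]
i=8 'a': node 2→0 (via fail)
i=9 'c': node 0→1  → match P1@[9:9]
i=10 'b': node 1→2  → match P0@[9:10]
i=11 'c': node 2→1 (via fail)  → match P1@[11:11]
i=12 'c': node 1→1 (via fail)  → match P1@[12:12]
i=13 'c': node 1→1 (via fail)  → match P1@[13:13]
i=14 'c': node 1→1 (via fail)  → match P1@[14:14]
i=15 'c': node 1→1 (via fail)  → match P1@[15:15]
i=16 'b': node 1→2  → match P0@[15:16]
i=17 'a': node 2→0 (via fail)
i=18 'c': node 0→1  → match P1@[18:18]
i=19 'a': node 1→0 (via fail)
i=20 'a': node 0→0
i=21 'a': node 0→0
i=22 'c': node 0→1  → match P1@[22:22]
i=23 'c': node 1→1 (via fail)  → match P1@[23:23]
i=24 'b': node 1→2  → match P0@[23:24]
i=25 'c': node 2→1 (via fail)  → match P1@[25:25]
i=26 'c': node 1→1 (via fail)  → match P1@[26:26]
i=27 'b': node 1→2  → match P0@[26:27]
i=28 'b': node 2→0 (via fail)
i=29 'a': node 0→0
i=30 'c': node 0→1  → match P1@[30:30]
i=31 'c': node 1→1 (via fail)  → match P1@[31:31]
i=32 'b': node 1→2  → match P0@[31:32]
i=33 'c': node 2→1 (via fail)  → match P1@[33:33]
i=34 'b': node 1→2  → match P0@[33:34]
i=35 'a': node 2→0 (via fail)
i=36 'c': node 0→1  → match P1@[36:36]
i=37 'b': node 1→2  → match P0@[36:37]
i=38 'a': node 2→0 (via fail)
i=39 'a': node 0→0
i=40 'b': node 0→0
i=41 'b': node 0→0
i=42 'c': node 0→1  → match P1@[42:42]
i=43 'b': node 1→2  → match P0@[42:43]
i=44 'a': node 2→0 (via fail)
i=45 'c': node 0→1  → match P1@[45:45]
i=46 'a': node 1→0 (via fail)
i=47 'b': node 0→0
i=48 'c': node 0→1  → match P1@[48:48]
i=49 'b': node 1→2  → match P0@[48:49]
i=50 'c': node 2→1 (via fail)  → match P1@[50:50]
i=51 'c': node 1→1 (via fail)  → match P1@[51:51]
i=52 'c': node 1→1 (via fail)  → match P1@[52:52]
i=53 'b': node 1→2  → match P0@[52:53]
i=54 'c': node 2→1 (via fail)  → match P1@[54:54]
i=55 'b': node 1→2  → match P0@[54:55]
i=56 'c': node 2→1 (via fail)  → match P1@[56:56]

All matches (sorted): [[4,1],[5,0],[6,1],[7,0],[9,1],[10,0],[11,1],[12,1],[13,1],[14,1],[15,1],[16,0],[18,1],[22,1],[23,1],[24,0],[25,1],[26,1],[27,0],[30,1],[31,1],[32,0],[33,1],[34,0],[36,1],[37,0],[42,1],[43,0],[45,1],[48,1],[49,0],[50,1],[51,1],[52,1],[53,0],[54,1],[55,0],[56,1]]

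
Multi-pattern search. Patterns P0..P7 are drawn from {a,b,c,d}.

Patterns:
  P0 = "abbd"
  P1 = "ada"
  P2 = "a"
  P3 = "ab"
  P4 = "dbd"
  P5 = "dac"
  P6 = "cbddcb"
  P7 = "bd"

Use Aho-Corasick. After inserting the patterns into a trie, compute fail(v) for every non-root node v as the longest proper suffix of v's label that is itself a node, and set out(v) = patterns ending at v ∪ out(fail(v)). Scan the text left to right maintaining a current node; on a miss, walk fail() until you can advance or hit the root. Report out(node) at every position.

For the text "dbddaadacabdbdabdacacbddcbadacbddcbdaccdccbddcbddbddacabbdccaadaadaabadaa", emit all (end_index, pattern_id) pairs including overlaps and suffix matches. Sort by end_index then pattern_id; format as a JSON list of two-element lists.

Build:
Trie (insert patterns):
  n0 'ε': a→1 b→18 c→12 d→7
  n1 'a': b→2 d→5  ←P2
  n2 'ab': b→3  ←P3
  n3 'abb': d→4
  n4 'abbd': ·  ←P0
  n5 'ad': a→6
  n6 'ada': ·  ←P1
  n7 'd': a→10 b→8
  n8 'db': d→9
  n9 'dbd': ·  ←P4
  n10 'da': c→11
  n11 'dac': ·  ←P5
  n12 'c': b→13
  n13 'cb': d→14
  n14 'cbd': d→15
  n15 'cbdd': c→16
  n16 'cbddc': b→17
  n17 'cbddcb': ·  ←P6
  n18 'b': d→19
  n19 'bd': ·  ←P7

Failure links (BFS by depth):
  n1('a'): parent n0 fail=0; on 'a' 0 → fail=0;  out {2}∪∅={2}
  n7('d'): parent n0 fail=0; on 'd' 0 → fail=0;  out ∅∪∅=∅
  n12('c'): parent n0 fail=0; on 'c' 0 → fail=0;  out ∅∪∅=∅
  n18('b'): parent n0 fail=0; on 'b' 0 → fail=0;  out ∅∪∅=∅
  n2('ab'): parent n1 fail=0; on 'b' 0 → fail=18;  out {3}∪∅={3}
  n5('ad'): parent n1 fail=0; on 'd' 0 → fail=7;  out ∅∪∅=∅
  n8('db'): parent n7 fail=0; on 'b' 0 → fail=18;  out ∅∪∅=∅
  n10('da'): parent n7 fail=0; on 'a' 0 → fail=1;  out ∅∪{2}={2}
  n13('cb'): parent n12 fail=0; on 'b' 0 → fail=18;  out ∅∪∅=∅
  n19('bd'): parent n18 fail=0; on 'd' 0 → fail=7;  out {7}∪∅={7}
  n3('abb'): parent n2 fail=18; on 'b' 18→0 → fail=18;  out ∅∪∅=∅
  n6('ada'): parent n5 fail=7; on 'a' 7 → fail=10;  out {1}∪{2}={1,2}
  n9('dbd'): parent n8 fail=18; on 'd' 18 → fail=19;  out {4}∪{7}={4,7}
  n11('dac'): parent n10 fail=1; on 'c' 1→0 → fail=12;  out {5}∪∅={5}
  n14('cbd'): parent n13 fail=18; on 'd' 18 → fail=19;  out ∅∪{7}={7}
  n4('abbd'): parent n3 fail=18; on 'd' 18 → fail=19;  out {0}∪{7}={0,7}
  n15('cbdd'): parent n14 fail=19; on 'd' 19→7→0 → fail=7;  out ∅∪∅=∅
  n16('cbddc'): parent n15 fail=7; on 'c' 7→0 → fail=12;  out ∅∪∅=∅
  n17('cbddcb'): parent n16 fail=12; on 'b' 12 → fail=13;  out {6}∪∅={6}

Text stream:
[0] read 'd'  n0⇒n7
[1] read 'b'  n7⇒n8
[2] read 'd'  n8⇒n9  → match P4@[0:2],P7@[1:2]
[3] read 'd'  n9⇒n7 ·f
[4] read 'a'  n7⇒n10  → match P2@[4:4]
[5] read 'a'  n10⇒n1 ·f  → match P2@[5:5]
[6] read 'd'  n1⇒n5
[7] read 'a'  n5⇒n6  → match P1@[5:7],P2@[7:7]
[8] read 'c'  n6⇒n11 ·f  → match P5@[6:8]
[9] read 'a'  n11⇒n1 ·f  → match P2@[9:9]
[10] read 'b'  n1⇒n2  → match P3@[9:10]
[11] read 'd'  n2⇒n19 ·f  → match P7@[10:11]
[12] read 'b'  n19⇒n8 ·f
[13] read 'd'  n8⇒n9  → match P4@[11:13],P7@[12:13]
[14] read 'a'  n9⇒n10 ·f  → match P2@[14:14]
[15] read 'b'  n10⇒n2 ·f  → match P3@[14:15]
[16] read 'd'  n2⇒n19 ·f  → match P7@[15:16]
[17] read 'a'  n19⇒n10 ·f  → match P2@[17:17]
[18] read 'c'  n10⇒n11  → match P5@[16:18]
[19] read 'a'  n11⇒n1 ·f  → match P2@[19:19]
[20] read 'c'  n1⇒n12 ·f
[21] read 'b'  n12⇒n13
[22] read 'd'  n13⇒n14  → match P7@[21:22]
[23] read 'd'  n14⇒n15
[24] read 'c'  n15⇒n16
[25] read 'b'  n16⇒n17  → match P6@[20:25]
[26] read 'a'  n17⇒n1 ·f  → match P2@[26:26]
[27] read 'd'  n1⇒n5
[28] read 'a'  n5⇒n6  → match P1@[26:28],P2@[28:28]
[29] read 'c'  n6⇒n11 ·f  → match P5@[27:29]
[30] read 'b'  n11⇒n13 ·f
[31] read 'd'  n13⇒n14  → match P7@[30:31]
[32] read 'd'  n14⇒n15
[33] read 'c'  n15⇒n16
[34] read 'b'  n16⇒n17  → match P6@[29:34]
[35] read 'd'  n17⇒n14 ·f  → match P7@[34:35]
[36] read 'a'  n14⇒n10 ·f  → match P2@[36:36]
[37] read 'c'  n10⇒n11  → match P5@[35:37]
[38] read 'c'  n11⇒n12 ·f
[39] read 'd'  n12⇒n7 ·f
[40] read 'c'  n7⇒n12 ·f
[41] read 'c'  n12⇒n12 ·f
[42] read 'b'  n12⇒n13
[43] read 'd'  n13⇒n14  → match P7@[42:43]
[44] read 'd'  n14⇒n15
[45] read 'c'  n15⇒n16
[46] read 'b'  n16⇒n17  → match P6@[41:46]
[47] read 'd'  n17⇒n14 ·f  → match P7@[46:47]
[48] read 'd'  n14⇒n15
[49] read 'b'  n15⇒n8 ·f
[50] read 'd'  n8⇒n9  → match P4@[48:50],P7@[49:50]
[51] read 'd'  n9⇒n7 ·f
[52] read 'a'  n7⇒n10  → match P2@[52:52]
[53] read 'c'  n10⇒n11  → match P5@[51:53]
[54] read 'a'  n11⇒n1 ·f  → match P2@[54:54]
[55] read 'b'  n1⇒n2  → match P3@[54:55]
[56] read 'b'  n2⇒n3
[57] read 'd'  n3⇒n4  → match P0@[54:57],P7@[56:57]
[58] read 'c'  n4⇒n12 ·f
[59] read 'c'  n12⇒n12 ·f
[60] read 'a'  n12⇒n1 ·f  → match P2@[60:60]
[61] read 'a'  n1⇒n1 ·f  → match P2@[61:61]
[62] read 'd'  n1⇒n5
[63] read 'a'  n5⇒n6  → match P1@[61:63],P2@[63:63]
[64] read 'a'  n6⇒n1 ·f  → match P2@[64:64]
[65] read 'd'  n1⇒n5
[66] read 'a'  n5⇒n6  → match P1@[64:66],P2@[66:66]
[67] read 'a'  n6⇒n1 ·f  → match P2@[67:67]
[68] read 'b'  n1⇒n2  → match P3@[67:68]
[69] read 'a'  n2⇒n1 ·f  → match P2@[69:69]
[70] read 'd'  n1⇒n5
[71] read 'a'  n5⇒n6  → match P1@[69:71],P2@[71:71]
[72] read 'a'  n6⇒n1 ·f  → match P2@[72:72]

All matches (sorted): [[2,4],[2,7],[4,2],[5,2],[7,1],[7,2],[8,5],[9,2],[10,3],[11,7],[13,4],[13,7],[14,2],[15,3],[16,7],[17,2],[18,5],[19,2],[22,7],[25,6],[26,2],[28,1],[28,2],[29,5],[31,7],[34,6],[35,7],[36,2],[37,5],[43,7],[46,6],[47,7],[50,4],[50,7],[52,2],[53,5],[54,2],[55,3],[57,0],[57,7],[60,2],[61,2],[63,1],[63,2],[64,2],[66,1],[66,2],[67,2],[68,3],[69,2],[71,1],[71,2],[72,2]]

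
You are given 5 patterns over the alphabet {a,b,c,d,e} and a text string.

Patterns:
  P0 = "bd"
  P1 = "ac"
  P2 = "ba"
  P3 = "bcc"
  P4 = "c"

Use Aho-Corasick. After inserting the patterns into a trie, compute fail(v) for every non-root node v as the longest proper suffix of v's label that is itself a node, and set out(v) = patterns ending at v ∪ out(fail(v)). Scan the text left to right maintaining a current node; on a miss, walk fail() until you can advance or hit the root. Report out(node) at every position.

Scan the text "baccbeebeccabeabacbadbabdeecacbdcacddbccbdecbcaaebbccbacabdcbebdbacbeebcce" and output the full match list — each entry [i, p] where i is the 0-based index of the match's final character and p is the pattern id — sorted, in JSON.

Build automaton:
Trie nodes:
  0='ε' goto a→3 b→1 c→8
  1='b' goto a→5 c→6 d→2
  2='bd' goto ·  [P0 ends]
  3='a' goto c→4
  4='ac' goto ·  [P1 ends]
  5='ba' goto ·  [P2 ends]
  6='bc' goto c→7
  7='bcc' goto ·  [P3 ends]
  8='c' goto ·  [P4 ends]

BFS fail/out derivation:
  fail(1) 'b': from fail(0)=0 chase 'b': 0 ⇒ 0;  out=∅∪out(0)=∅
  fail(3) 'a': from fail(0)=0 chase 'a': 0 ⇒ 0;  out=∅∪out(0)=∅
  fail(8) 'c': from fail(0)=0 chase 'c': 0 ⇒ 0;  out={4}∪out(0)={4}
  fail(2) 'bd': from fail(1)=0 chase 'd': 0 ⇒ 0;  out={0}∪out(0)={0}
  fail(4) 'ac': from fail(3)=0 chase 'c': 0 ⇒ 8;  out={1}∪out(8)={1,4}
  fail(5) 'ba': from fail(1)=0 chase 'a': 0 ⇒ 3;  out={2}∪out(3)={2}
  fail(6) 'bc': from fail(1)=0 chase 'c': 0 ⇒ 8;  out=∅∪out(8)={4}
  fail(7) 'bcc': from fail(6)=8 chase 'c': 8→0 ⇒ 8;  out={3}∪out(8)={3,4}

Run:
i=0 'b': node 0→1
i=1 'a': node 1→5  ** P2@[0:1]
i=2 'c': node 5→4 ·f  ** P1@[1:2],P4@[2:2]
i=3 'c': node 4→8 ·f  ** P4@[3:3]
i=4 'b': node 8→1 ·f
i=5 'e': node 1→0 ·f
i=6 'e': node 0→0
i=7 'b': node 0→1
i=8 'e': node 1→0 ·f
i=9 'c': node 0→8  ** P4@[9:9]
i=10 'c': node 8→8 ·f  ** P4@[10:10]
i=11 'a': node 8→3 ·f
i=12 'b': node 3→1 ·f
i=13 'e': node 1→0 ·f
i=14 'a': node 0→3
i=15 'b': node 3→1 ·f
i=16 'a': node 1→5  ** P2@[15:16]
i=17 'c': node 5→4 ·f  ** P1@[16:17],P4@[17:17]
i=18 'b': node 4→1 ·f
i=19 'a': node 1→5  ** P2@[18:19]
i=20 'd': node 5→0 ·f
i=21 'b': node 0→1
i=22 'a': node 1→5  ** P2@[21:22]
i=23 'b': node 5→1 ·f
i=24 'd': node 1→2  ** P0@[23:24]
i=25 'e': node 2→0 ·f
i=26 'e': node 0→0
i=27 'c': node 0→8  ** P4@[27:27]
i=28 'a': node 8→3 ·f
i=29 'c': node 3→4  ** P1@[28:29],P4@[29:29]
i=30 'b': node 4→1 ·f
i=31 'd': node 1→2  ** P0@[30:31]
i=32 'c': node 2→8 ·f  ** P4@[32:32]
i=33 'a': node 8→3 ·f
i=34 'c': node 3→4  ** P1@[33:34],P4@[34:34]
i=35 'd': node 4→0 ·f
i=36 'd': node 0→0
i=37 'b': node 0→1
i=38 'c': node 1→6  ** P4@[38:38]
i=39 'c': node 6→7  ** P3@[37:39],P4@[39:39]
i=40 'b': node 7→1 ·f
i=41 'd': node 1→2  ** P0@[40:41]
i=42 'e': node 2→0 ·f
i=43 'c': node 0→8  ** P4@[43:43]
i=44 'b': node 8→1 ·f
i=45 'c': node 1→6  ** P4@[45:45]
i=46 'a': node 6→3 ·f
i=47 'a': node 3→3 ·f
i=48 'e': node 3→0 ·f
i=49 'b': node 0→1
i=50 'b': node 1→1 ·f
i=51 'c': node 1→6  ** P4@[51:51]
i=52 'c': node 6→7  ** P3@[50:52],P4@[52:52]
i=53 'b': node 7→1 ·f
i=54 'a': node 1→5  ** P2@[53:54]
i=55 'c': node 5→4 ·f  ** P1@[54:55],P4@[55:55]
i=56 'a': node 4→3 ·f
i=57 'b': node 3→1 ·f
i=58 'd': node 1→2  ** P0@[57:58]
i=59 'c': node 2→8 ·f  ** P4@[59:59]
i=60 'b': node 8→1 ·f
i=61 'e': node 1→0 ·f
i=62 'b': node 0→1
i=63 'd': node 1→2  ** P0@[62:63]
i=64 'b': node 2→1 ·f
i=65 'a': node 1→5  ** P2@[64:65]
i=66 'c': node 5→4 ·f  ** P1@[65:66],P4@[66:66]
i=67 'b': node 4→1 ·f
i=68 'e': node 1→0 ·f
i=69 'e': node 0→0
i=70 'b': node 0→1
i=71 'c': node 1→6  ** P4@[71:71]
i=72 'c': node 6→7  ** P3@[70:72],P4@[72:72]
i=73 'e': node 7→0 ·f

All matches (sorted): [[1,2],[2,1],[2,4],[3,4],[9,4],[10,4],[16,2],[17,1],[17,4],[19,2],[22,2],[24,0],[27,4],[29,1],[29,4],[31,0],[32,4],[34,1],[34,4],[38,4],[39,3],[39,4],[41,0],[43,4],[45,4],[51,4],[52,3],[52,4],[54,2],[55,1],[55,4],[58,0],[59,4],[63,0],[65,2],[66,1],[66,4],[71,4],[72,3],[72,4]]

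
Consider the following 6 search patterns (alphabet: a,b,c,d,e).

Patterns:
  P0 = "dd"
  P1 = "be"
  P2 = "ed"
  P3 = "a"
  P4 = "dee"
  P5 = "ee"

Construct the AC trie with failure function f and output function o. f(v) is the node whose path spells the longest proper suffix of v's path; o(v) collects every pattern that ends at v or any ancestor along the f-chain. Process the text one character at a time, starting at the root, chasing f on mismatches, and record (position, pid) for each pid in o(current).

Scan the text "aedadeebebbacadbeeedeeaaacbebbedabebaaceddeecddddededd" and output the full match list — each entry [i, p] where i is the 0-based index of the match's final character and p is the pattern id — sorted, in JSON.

Construct AC machine:
Trie (insert patterns):
  n0 'ε': a→7 b→3 d→1 e→5
  n1 'd': d→2 e→8
  n2 'dd': ·  ←P0
  n3 'b': e→4
  n4 'be': ·  ←P1
  n5 'e': d→6 e→10
  n6 'ed': ·  ←P2
  n7 'a': ·  ←P3
  n8 'de': e→9
  n9 'dee': ·  ←P4
  n10 'ee': ·  ←P5

Failure links (BFS by depth):
  fail(1) 'd': from fail(0)=0 chase 'd': 0 ⇒ 0;  out=∅∪out(0)=∅
  fail(3) 'b': from fail(0)=0 chase 'b': 0 ⇒ 0;  out=∅∪out(0)=∅
  fail(5) 'e': from fail(0)=0 chase 'e': 0 ⇒ 0;  out=∅∪out(0)=∅
  fail(7) 'a': from fail(0)=0 chase 'a': 0 ⇒ 0;  out={3}∪out(0)={3}
  fail(2) 'dd': from fail(1)=0 chase 'd': 0 ⇒ 1;  out={0}∪out(1)={0}
  fail(4) 'be': from fail(3)=0 chase 'e': 0 ⇒ 5;  out={1}∪out(5)={1}
  fail(6) 'ed': from fail(5)=0 chase 'd': 0 ⇒ 1;  out={2}∪out(1)={2}
  fail(8) 'de': from fail(1)=0 chase 'e': 0 ⇒ 5;  out=∅∪out(5)=∅
  fail(10) 'ee': from fail(5)=0 chase 'e': 0 ⇒ 5;  out={5}∪out(5)={5}
  fail(9) 'dee': from fail(8)=5 chase 'e': 5 ⇒ 10;  out={4}∪out(10)={4,5}

Text stream:
i=0 'a': node 0→7  → match P3@[0:0]
i=1 'e': node 7→5 ·f
i=2 'd': node 5→6  → match P2@[1:2]
i=3 'a': node 6→7 ·f  → match P3@[3:3]
i=4 'd': node 7→1 ·f
i=5 'e': node 1→8
i=6 'e': node 8→9  → match P4@[4:6],P5@[5:6]
i=7 'b': node 9→3 ·f
i=8 'e': node 3→4  → match P1@[7:8]
i=9 'b': node 4→3 ·f
i=10 'b': node 3→3 ·f
i=11 'a': node 3→7 ·f  → match P3@[11:11]
i=12 'c': node 7→0 ·f
i=13 'a': node 0→7  → match P3@[13:13]
i=14 'd': node 7→1 ·f
i=15 'b': node 1→3 ·f
i=16 'e': node 3→4  → match P1@[15:16]
i=17 'e': node 4→10 ·f  → match P5@[16:17]
i=18 'e': node 10→10 ·f  → match P5@[17:18]
i=19 'd': node 10→6 ·f  → match P2@[18:19]
i=20 'e': node 6→8 ·f
i=21 'e': node 8→9  → match P4@[19:21],P5@[20:21]
i=22 'a': node 9→7 ·f  → match P3@[22:22]
i=23 'a': node 7→7 ·f  → match P3@[23:23]
i=24 'a': node 7→7 ·f  → match P3@[24:24]
i=25 'c': node 7→0 ·f
i=26 'b': node 0→3
i=27 'e': node 3→4  → match P1@[26:27]
i=28 'b': node 4→3 ·f
i=29 'b': node 3→3 ·f
i=30 'e': node 3→4  → match P1@[29:30]
i=31 'd': node 4→6 ·f  → match P2@[30:31]
i=32 'a': node 6→7 ·f  → match P3@[32:32]
i=33 'b': node 7→3 ·f
i=34 'e': node 3→4  → match P1@[33:34]
i=35 'b': node 4→3 ·f
i=36 'a': node 3→7 ·f  → match P3@[36:36]
i=37 'a': node 7→7 ·f  → match P3@[37:37]
i=38 'c': node 7→0 ·f
i=39 'e': node 0→5
i=40 'd': node 5→6  → match P2@[39:40]
i=41 'd': node 6→2 ·f  → match P0@[40:41]
i=42 'e': node 2→8 ·f
i=43 'e': node 8→9  → match P4@[41:43],P5@[42:43]
i=44 'c': node 9→0 ·f
i=45 'd': node 0→1
i=46 'd': node 1→2  → match P0@[45:46]
i=47 'd': node 2→2 ·f  → match P0@[46:47]
i=48 'd': node 2→2 ·f  → match P0@[47:48]
i=49 'e': node 2→8 ·f
i=50 'd': node 8→6 ·f  → match P2@[49:50]
i=51 'e': node 6→8 ·f
i=52 'd': node 8→6 ·f  → match P2@[51:52]
i=53 'd': node 6→2 ·f  → match P0@[52:53]

Result: [[0,3],[2,2],[3,3],[6,4],[6,5],[8,1],[11,3],[13,3],[16,1],[17,5],[18,5],[19,2],[21,4],[21,5],[22,3],[23,3],[24,3],[27,1],[30,1],[31,2],[32,3],[34,1],[36,3],[37,3],[40,2],[41,0],[43,4],[43,5],[46,0],[47,0],[48,0],[50,2],[52,2],[53,0]]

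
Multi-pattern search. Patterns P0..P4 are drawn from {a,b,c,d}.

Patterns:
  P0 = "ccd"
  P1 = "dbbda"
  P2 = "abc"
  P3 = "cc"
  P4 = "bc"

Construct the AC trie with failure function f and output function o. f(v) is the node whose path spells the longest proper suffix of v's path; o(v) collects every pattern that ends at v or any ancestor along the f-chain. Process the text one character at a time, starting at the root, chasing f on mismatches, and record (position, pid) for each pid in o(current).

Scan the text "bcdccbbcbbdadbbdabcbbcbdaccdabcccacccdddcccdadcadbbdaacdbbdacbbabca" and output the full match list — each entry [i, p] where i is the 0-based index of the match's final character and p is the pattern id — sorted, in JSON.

Build automaton:
Trie nodes:
  n0 'ε': a→9 b→12 c→1 d→4
  n1 'c': c→2
  n2 'cc': d→3  ←P3
  n3 'ccd': ·  ←P0
  n4 'd': b→5
  n5 'db': b→6
  n6 'dbb': d→7
  n7 'dbbd': a→8
  n8 'dbbda': ·  ←P1
  n9 'a': b→10
  n10 'ab': c→11
  n11 'abc': ·  ←P2
  n12 'b': c→13
  n13 'bc': ·  ←P4

Failure links (BFS by depth):
  n1('c'): parent n0 fail=0; on 'c' 0 → fail=0;  out ∅∪∅=∅
  n4('d'): parent n0 fail=0; on 'd' 0 → fail=0;  out ∅∪∅=∅
  n9('a'): parent n0 fail=0; on 'a' 0 → fail=0;  out ∅∪∅=∅
  n12('b'): parent n0 fail=0; on 'b' 0 → fail=0;  out ∅∪∅=∅
  n2('cc'): parent n1 fail=0; on 'c' 0 → fail=1;  out {3}∪∅={3}
  n5('db'): parent n4 fail=0; on 'b' 0 → fail=12;  out ∅∪∅=∅
  n10('ab'): parent n9 fail=0; on 'b' 0 → fail=12;  out ∅∪∅=∅
  n13('bc'): parent n12 fail=0; on 'c' 0 → fail=1;  out {4}∪∅={4}
  n3('ccd'): parent n2 fail=1; on 'd' 1→0 → fail=4;  out {0}∪∅={0}
  n6('dbb'): parent n5 fail=12; on 'b' 12→0 → fail=12;  out ∅∪∅=∅
  n11('abc'): parent n10 fail=12; on 'c' 12 → fail=13;  out {2}∪{4}={2,4}
  n7('dbbd'): parent n6 fail=12; on 'd' 12→0 → fail=4;  out ∅∪∅=∅
  n8('dbbda'): parent n7 fail=4; on 'a' 4→0 → fail=9;  out {1}∪∅={1}

Scan:
i=0 'b': node 0→12
i=1 'c': node 12→13  emit P4@[0:1]
i=2 'd': node 13→4 (via fail)
i=3 'c': node 4→1 (via fail)
i=4 'c': node 1→2  emit P3@[3:4]
i=5 'b': node 2→12 (via fail)
i=6 'b': node 12→12 (via fail)
i=7 'c': node 12→13  emit P4@[6:7]
i=8 'b': node 13→12 (via fail)
i=9 'b': node 12→12 (via fail)
i=10 'd': node 12→4 (via fail)
i=11 'a': node 4→9 (via fail)
i=12 'd': node 9→4 (via fail)
i=13 'b': node 4→5
i=14 'b': node 5→6
i=15 'd': node 6→7
i=16 'a': node 7→8  emit P1@[12:16]
i=17 'b': node 8→10 (via fail)
i=18 'c': node 10→11  emit P2@[16:18],P4@[17:18]
i=19 'b': node 11→12 (via fail)
i=20 'b': node 12→12 (via fail)
i=21 'c': node 12→13  emit P4@[20:21]
i=22 'b': node 13→12 (via fail)
i=23 'd': node 12→4 (via fail)
i=24 'a': node 4→9 (via fail)
i=25 'c': node 9→1 (via fail)
i=26 'c': node 1→2  emit P3@[25:26]
i=27 'd': node 2→3  emit P0@[25:27]
i=28 'a': node 3→9 (via fail)
i=29 'b': node 9→10
i=30 'c': node 10→11  emit P2@[28:30],P4@[29:30]
i=31 'c': node 11→2 (via fail)  emit P3@[30:31]
i=32 'c': node 2→2 (via fail)  emit P3@[31:32]
i=33 'a': node 2→9 (via fail)
i=34 'c': node 9→1 (via fail)
i=35 'c': node 1→2  emit P3@[34:35]
i=36 'c': node 2→2 (via fail)  emit P3@[35:36]
i=37 'd': node 2→3  emit P0@[35:37]
i=38 'd': node 3→4 (via fail)
i=39 'd': node 4→4 (via fail)
i=40 'c': node 4→1 (via fail)
i=41 'c': node 1→2  emit P3@[40:41]
i=42 'c': node 2→2 (via fail)  emit P3@[41:42]
i=43 'd': node 2→3  emit P0@[41:43]
i=44 'a': node 3→9 (via fail)
i=45 'd': node 9→4 (via fail)
i=46 'c': node 4→1 (via fail)
i=47 'a': node 1→9 (via fail)
i=48 'd': node 9→4 (via fail)
i=49 'b': node 4→5
i=50 'b': node 5→6
i=51 'd': node 6→7
i=52 'a': node 7→8  emit P1@[48:52]
i=53 'a': node 8→9 (via fail)
i=54 'c': node 9→1 (via fail)
i=55 'd': node 1→4 (via fail)
i=56 'b': node 4→5
i=57 'b': node 5→6
i=58 'd': node 6→7
i=59 'a': node 7→8  emit P1@[55:59]
i=60 'c': node 8→1 (via fail)
i=61 'b': node 1→12 (via fail)
i=62 'b': node 12→12 (via fail)
i=63 'a': node 12→9 (via fail)
i=64 'b': node 9→10
i=65 'c': node 10→11  emit P2@[63:65],P4@[64:65]
i=66 'a': node 11→9 (via fail)

Result: [[1,4],[4,3],[7,4],[16,1],[18,2],[18,4],[21,4],[26,3],[27,0],[30,2],[30,4],[31,3],[32,3],[35,3],[36,3],[37,0],[41,3],[42,3],[43,0],[52,1],[59,1],[65,2],[65,4]]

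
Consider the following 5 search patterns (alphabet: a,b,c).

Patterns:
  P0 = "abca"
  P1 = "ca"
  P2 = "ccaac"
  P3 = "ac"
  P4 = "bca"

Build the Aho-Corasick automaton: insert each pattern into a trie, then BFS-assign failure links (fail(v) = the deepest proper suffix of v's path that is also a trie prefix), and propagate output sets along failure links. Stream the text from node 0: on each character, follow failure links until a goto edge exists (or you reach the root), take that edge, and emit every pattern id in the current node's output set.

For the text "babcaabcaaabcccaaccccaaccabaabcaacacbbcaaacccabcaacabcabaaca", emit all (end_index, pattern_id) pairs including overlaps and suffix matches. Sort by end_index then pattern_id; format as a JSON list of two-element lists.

Build automaton:
Trie nodes:
  n0 'ε': a→1 b→12 c→5
  n1 'a': b→2 c→11
  n2 'ab': c→3
  n3 'abc': a→4
  n4 'abca': ·  [P0 ends]
  n5 'c': a→6 c→7
  n6 'ca': ·  [P1 ends]
  n7 'cc': a→8
  n8 'cca': a→9
  n9 'ccaa': c→10
  n10 'ccaac': ·  [P2 ends]
  n11 'ac': ·  [P3 ends]
  n12 'b': c→13
  n13 'bc': a→14
  n14 'bca': ·  [P4 ends]

Failure links (BFS by depth):
  n1('a'): parent n0 fail=0; on 'a' 0 → fail=0;  out ∅∪∅=∅
  n5('c'): parent n0 fail=0; on 'c' 0 → fail=0;  out ∅∪∅=∅
  n12('b'): parent n0 fail=0; on 'b' 0 → fail=0;  out ∅∪∅=∅
  n2('ab'): parent n1 fail=0; on 'b' 0 → fail=12;  out ∅∪∅=∅
  n6('ca'): parent n5 fail=0; on 'a' 0 → fail=1;  out {1}∪∅={1}
  n7('cc'): parent n5 fail=0; on 'c' 0 → fail=5;  out ∅∪∅=∅
  n11('ac'): parent n1 fail=0; on 'c' 0 → fail=5;  out {3}∪∅={3}
  n13('bc'): parent n12 fail=0; on 'c' 0 → fail=5;  out ∅∪∅=∅
  n3('abc'): parent n2 fail=12; on 'c' 12 → fail=13;  out ∅∪∅=∅
  n8('cca'): parent n7 fail=5; on 'a' 5 → fail=6;  out ∅∪{1}={1}
  n14('bca'): parent n13 fail=5; on 'a' 5 → fail=6;  out {4}∪{1}={1,4}
  n4('abca'): parent n3 fail=13; on 'a' 13 → fail=14;  out {0}∪{1,4}={0,1,4}
  n9('ccaa'): parent n8 fail=6; on 'a' 6→1→0 → fail=1;  out ∅∪∅=∅
  n10('ccaac'): parent n9 fail=1; on 'c' 1 → fail=11;  out {2}∪{3}={2,3}

Run:
pos 0 'b': at 12
pos 1 'a': at 1 ·f
pos 2 'b': at 2
pos 3 'c': at 3
pos 4 'a': at 4  → match P0@[1:4],P1@[3:4],P4@[2:4]
pos 5 'a': at 1 ·f
pos 6 'b': at 2
pos 7 'c': at 3
pos 8 'a': at 4  → match P0@[5:8],P1@[7:8],P4@[6:8]
pos 9 'a': at 1 ·f
pos 10 'a': at 1 ·f
pos 11 'b': at 2
pos 12 'c': at 3
pos 13 'c': at 7 ·f
pos 14 'c': at 7 ·f
pos 15 'a': at 8  → match P1@[14:15]
pos 16 'a': at 9
pos 17 'c': at 10  → match P2@[13:17],P3@[16:17]
pos 18 'c': at 7 ·f
pos 19 'c': at 7 ·f
pos 20 'c': at 7 ·f
pos 21 'a': at 8  → match P1@[20:21]
pos 22 'a': at 9
pos 23 'c': at 10  → match P2@[19:23],P3@[22:23]
pos 24 'c': at 7 ·f
pos 25 'a': at 8  → match P1@[24:25]
pos 26 'b': at 2 ·f
pos 27 'a': at 1 ·f
pos 28 'a': at 1 ·f
pos 29 'b': at 2
pos 30 'c': at 3
pos 31 'a': at 4  → match P0@[28:31],P1@[30:31],P4@[29:31]
pos 32 'a': at 1 ·f
pos 33 'c': at 11  → match P3@[32:33]
pos 34 'a': at 6 ·f  → match P1@[33:34]
pos 35 'c': at 11 ·f  → match P3@[34:35]
pos 36 'b': at 12 ·f
pos 37 'b': at 12 ·f
pos 38 'c': at 13
pos 39 'a': at 14  → match P1@[38:39],P4@[37:39]
pos 40 'a': at 1 ·f
pos 41 'a': at 1 ·f
pos 42 'c': at 11  → match P3@[41:42]
pos 43 'c': at 7 ·f
pos 44 'c': at 7 ·f
pos 45 'a': at 8  → match P1@[44:45]
pos 46 'b': at 2 ·f
pos 47 'c': at 3
pos 48 'a': at 4  → match P0@[45:48],P1@[47:48],P4@[46:48]
pos 49 'a': at 1 ·f
pos 50 'c': at 11  → match P3@[49:50]
pos 51 'a': at 6 ·f  → match P1@[50:51]
pos 52 'b': at 2 ·f
pos 53 'c': at 3
pos 54 'a': at 4  → match P0@[51:54],P1@[53:54],P4@[52:54]
pos 55 'b': at 2 ·f
pos 56 'a': at 1 ·f
pos 57 'a': at 1 ·f
pos 58 'c': at 11  → match P3@[57:58]
pos 59 'a': at 6 ·f  → match P1@[58:59]

Result: [[4,0],[4,1],[4,4],[8,0],[8,1],[8,4],[15,1],[17,2],[17,3],[21,1],[23,2],[23,3],[25,1],[31,0],[31,1],[31,4],[33,3],[34,1],[35,3],[39,1],[39,4],[42,3],[45,1],[48,0],[48,1],[48,4],[50,3],[51,1],[54,0],[54,1],[54,4],[58,3],[59,1]]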